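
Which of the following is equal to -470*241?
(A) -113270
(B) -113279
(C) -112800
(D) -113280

-470 * 241 = -113270
A) -113270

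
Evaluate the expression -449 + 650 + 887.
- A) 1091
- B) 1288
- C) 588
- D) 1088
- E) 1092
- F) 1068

First: -449 + 650 = 201
Then: 201 + 887 = 1088
D) 1088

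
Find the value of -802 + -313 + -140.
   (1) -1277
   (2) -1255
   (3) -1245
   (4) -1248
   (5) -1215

First: -802 + -313 = -1115
Then: -1115 + -140 = -1255
2) -1255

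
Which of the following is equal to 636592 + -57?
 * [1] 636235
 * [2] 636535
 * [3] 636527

636592 + -57 = 636535
2) 636535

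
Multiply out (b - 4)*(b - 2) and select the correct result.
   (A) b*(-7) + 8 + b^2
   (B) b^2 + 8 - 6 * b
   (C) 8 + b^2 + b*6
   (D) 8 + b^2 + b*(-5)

Expanding (b - 4)*(b - 2):
= b^2 + 8 - 6 * b
B) b^2 + 8 - 6 * b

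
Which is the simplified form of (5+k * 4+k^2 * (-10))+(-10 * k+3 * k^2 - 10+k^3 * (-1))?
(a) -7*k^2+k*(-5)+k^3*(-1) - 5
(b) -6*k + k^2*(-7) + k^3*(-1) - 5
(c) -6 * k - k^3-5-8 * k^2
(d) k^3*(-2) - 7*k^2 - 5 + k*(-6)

Adding the polynomials and combining like terms:
(5 + k*4 + k^2*(-10)) + (-10*k + 3*k^2 - 10 + k^3*(-1))
= -6*k + k^2*(-7) + k^3*(-1) - 5
b) -6*k + k^2*(-7) + k^3*(-1) - 5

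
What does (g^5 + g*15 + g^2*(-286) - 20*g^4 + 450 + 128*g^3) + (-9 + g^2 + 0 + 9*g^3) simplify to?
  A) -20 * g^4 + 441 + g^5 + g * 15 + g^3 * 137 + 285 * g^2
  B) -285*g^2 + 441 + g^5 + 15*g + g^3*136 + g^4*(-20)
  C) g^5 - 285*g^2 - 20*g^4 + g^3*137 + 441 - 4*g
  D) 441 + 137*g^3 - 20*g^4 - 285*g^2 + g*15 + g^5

Adding the polynomials and combining like terms:
(g^5 + g*15 + g^2*(-286) - 20*g^4 + 450 + 128*g^3) + (-9 + g^2 + 0 + 9*g^3)
= 441 + 137*g^3 - 20*g^4 - 285*g^2 + g*15 + g^5
D) 441 + 137*g^3 - 20*g^4 - 285*g^2 + g*15 + g^5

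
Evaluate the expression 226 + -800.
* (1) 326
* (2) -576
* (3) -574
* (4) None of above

226 + -800 = -574
3) -574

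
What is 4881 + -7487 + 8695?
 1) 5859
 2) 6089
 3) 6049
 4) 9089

First: 4881 + -7487 = -2606
Then: -2606 + 8695 = 6089
2) 6089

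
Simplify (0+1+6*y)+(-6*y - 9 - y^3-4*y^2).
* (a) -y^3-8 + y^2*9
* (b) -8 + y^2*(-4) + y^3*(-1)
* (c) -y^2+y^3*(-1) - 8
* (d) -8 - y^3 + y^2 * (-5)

Adding the polynomials and combining like terms:
(0 + 1 + 6*y) + (-6*y - 9 - y^3 - 4*y^2)
= -8 + y^2*(-4) + y^3*(-1)
b) -8 + y^2*(-4) + y^3*(-1)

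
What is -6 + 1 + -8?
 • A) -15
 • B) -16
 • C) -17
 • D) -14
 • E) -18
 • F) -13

First: -6 + 1 = -5
Then: -5 + -8 = -13
F) -13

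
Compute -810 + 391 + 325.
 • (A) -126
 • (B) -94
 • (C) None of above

First: -810 + 391 = -419
Then: -419 + 325 = -94
B) -94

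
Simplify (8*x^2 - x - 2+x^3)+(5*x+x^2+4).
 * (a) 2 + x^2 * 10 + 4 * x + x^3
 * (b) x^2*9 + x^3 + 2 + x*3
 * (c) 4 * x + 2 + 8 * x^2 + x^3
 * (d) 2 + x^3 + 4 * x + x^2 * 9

Adding the polynomials and combining like terms:
(8*x^2 - x - 2 + x^3) + (5*x + x^2 + 4)
= 2 + x^3 + 4 * x + x^2 * 9
d) 2 + x^3 + 4 * x + x^2 * 9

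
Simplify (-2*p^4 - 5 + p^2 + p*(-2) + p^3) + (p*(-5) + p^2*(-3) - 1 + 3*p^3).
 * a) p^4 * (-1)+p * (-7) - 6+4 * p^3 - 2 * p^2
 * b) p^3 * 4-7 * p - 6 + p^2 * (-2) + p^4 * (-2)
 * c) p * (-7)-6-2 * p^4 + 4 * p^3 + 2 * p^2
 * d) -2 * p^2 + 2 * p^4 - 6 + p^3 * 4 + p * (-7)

Adding the polynomials and combining like terms:
(-2*p^4 - 5 + p^2 + p*(-2) + p^3) + (p*(-5) + p^2*(-3) - 1 + 3*p^3)
= p^3 * 4-7 * p - 6 + p^2 * (-2) + p^4 * (-2)
b) p^3 * 4-7 * p - 6 + p^2 * (-2) + p^4 * (-2)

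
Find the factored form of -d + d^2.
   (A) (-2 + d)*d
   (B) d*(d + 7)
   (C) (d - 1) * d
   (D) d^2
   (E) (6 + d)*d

We need to factor -d + d^2.
The factored form is (d - 1) * d.
C) (d - 1) * d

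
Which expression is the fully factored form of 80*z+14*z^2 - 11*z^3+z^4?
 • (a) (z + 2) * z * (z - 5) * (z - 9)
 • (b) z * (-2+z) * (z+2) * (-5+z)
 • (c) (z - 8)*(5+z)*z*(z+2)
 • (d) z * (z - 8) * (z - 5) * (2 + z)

We need to factor 80*z+14*z^2 - 11*z^3+z^4.
The factored form is z * (z - 8) * (z - 5) * (2 + z).
d) z * (z - 8) * (z - 5) * (2 + z)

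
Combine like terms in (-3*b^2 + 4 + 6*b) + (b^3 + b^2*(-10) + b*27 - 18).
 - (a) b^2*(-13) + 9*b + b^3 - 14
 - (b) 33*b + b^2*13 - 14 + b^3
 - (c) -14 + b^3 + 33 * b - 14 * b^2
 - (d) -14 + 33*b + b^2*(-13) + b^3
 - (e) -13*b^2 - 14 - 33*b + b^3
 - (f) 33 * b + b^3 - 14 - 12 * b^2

Adding the polynomials and combining like terms:
(-3*b^2 + 4 + 6*b) + (b^3 + b^2*(-10) + b*27 - 18)
= -14 + 33*b + b^2*(-13) + b^3
d) -14 + 33*b + b^2*(-13) + b^3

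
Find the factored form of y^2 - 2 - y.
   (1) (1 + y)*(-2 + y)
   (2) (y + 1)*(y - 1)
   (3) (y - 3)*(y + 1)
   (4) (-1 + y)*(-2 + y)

We need to factor y^2 - 2 - y.
The factored form is (1 + y)*(-2 + y).
1) (1 + y)*(-2 + y)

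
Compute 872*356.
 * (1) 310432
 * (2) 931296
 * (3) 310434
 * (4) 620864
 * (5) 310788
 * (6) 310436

872 * 356 = 310432
1) 310432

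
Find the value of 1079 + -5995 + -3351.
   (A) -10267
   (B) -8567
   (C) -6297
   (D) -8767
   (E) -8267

First: 1079 + -5995 = -4916
Then: -4916 + -3351 = -8267
E) -8267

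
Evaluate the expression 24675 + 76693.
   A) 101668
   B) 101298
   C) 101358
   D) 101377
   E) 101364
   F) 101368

24675 + 76693 = 101368
F) 101368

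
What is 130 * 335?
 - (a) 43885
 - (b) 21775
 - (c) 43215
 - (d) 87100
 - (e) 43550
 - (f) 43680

130 * 335 = 43550
e) 43550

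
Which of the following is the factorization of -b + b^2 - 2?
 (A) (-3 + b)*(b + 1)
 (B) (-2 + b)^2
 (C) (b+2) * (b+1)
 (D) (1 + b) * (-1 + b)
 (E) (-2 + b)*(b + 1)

We need to factor -b + b^2 - 2.
The factored form is (-2 + b)*(b + 1).
E) (-2 + b)*(b + 1)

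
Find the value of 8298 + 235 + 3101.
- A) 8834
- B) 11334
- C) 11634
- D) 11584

First: 8298 + 235 = 8533
Then: 8533 + 3101 = 11634
C) 11634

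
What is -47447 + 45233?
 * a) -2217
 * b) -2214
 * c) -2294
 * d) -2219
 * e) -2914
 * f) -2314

-47447 + 45233 = -2214
b) -2214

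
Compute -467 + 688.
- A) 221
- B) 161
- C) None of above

-467 + 688 = 221
A) 221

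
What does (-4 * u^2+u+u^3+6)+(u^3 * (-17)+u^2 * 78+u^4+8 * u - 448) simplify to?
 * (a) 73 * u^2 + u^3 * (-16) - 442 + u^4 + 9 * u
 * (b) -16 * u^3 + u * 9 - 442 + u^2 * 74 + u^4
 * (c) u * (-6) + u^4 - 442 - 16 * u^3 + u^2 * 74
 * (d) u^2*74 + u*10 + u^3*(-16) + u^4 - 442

Adding the polynomials and combining like terms:
(-4*u^2 + u + u^3 + 6) + (u^3*(-17) + u^2*78 + u^4 + 8*u - 448)
= -16 * u^3 + u * 9 - 442 + u^2 * 74 + u^4
b) -16 * u^3 + u * 9 - 442 + u^2 * 74 + u^4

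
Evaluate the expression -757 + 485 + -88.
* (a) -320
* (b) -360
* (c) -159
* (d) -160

First: -757 + 485 = -272
Then: -272 + -88 = -360
b) -360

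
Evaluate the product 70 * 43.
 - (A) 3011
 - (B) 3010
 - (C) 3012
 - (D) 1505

70 * 43 = 3010
B) 3010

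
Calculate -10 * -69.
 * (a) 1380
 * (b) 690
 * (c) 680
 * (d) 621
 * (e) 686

-10 * -69 = 690
b) 690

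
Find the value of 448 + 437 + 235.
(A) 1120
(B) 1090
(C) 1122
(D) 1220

First: 448 + 437 = 885
Then: 885 + 235 = 1120
A) 1120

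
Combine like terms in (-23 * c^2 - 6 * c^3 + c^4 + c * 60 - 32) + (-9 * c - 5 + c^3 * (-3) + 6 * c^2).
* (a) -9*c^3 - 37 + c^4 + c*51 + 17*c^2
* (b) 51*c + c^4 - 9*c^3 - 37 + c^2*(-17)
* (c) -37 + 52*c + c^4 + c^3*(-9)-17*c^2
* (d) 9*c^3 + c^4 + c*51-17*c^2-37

Adding the polynomials and combining like terms:
(-23*c^2 - 6*c^3 + c^4 + c*60 - 32) + (-9*c - 5 + c^3*(-3) + 6*c^2)
= 51*c + c^4 - 9*c^3 - 37 + c^2*(-17)
b) 51*c + c^4 - 9*c^3 - 37 + c^2*(-17)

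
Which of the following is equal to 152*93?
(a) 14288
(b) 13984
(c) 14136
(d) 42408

152 * 93 = 14136
c) 14136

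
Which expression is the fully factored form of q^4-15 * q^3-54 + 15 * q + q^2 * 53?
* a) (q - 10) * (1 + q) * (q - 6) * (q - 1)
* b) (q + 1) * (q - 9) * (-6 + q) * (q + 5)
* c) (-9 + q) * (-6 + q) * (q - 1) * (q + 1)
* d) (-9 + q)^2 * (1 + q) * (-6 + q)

We need to factor q^4-15 * q^3-54 + 15 * q + q^2 * 53.
The factored form is (-9 + q) * (-6 + q) * (q - 1) * (q + 1).
c) (-9 + q) * (-6 + q) * (q - 1) * (q + 1)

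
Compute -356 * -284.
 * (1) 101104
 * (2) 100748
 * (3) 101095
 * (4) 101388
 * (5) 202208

-356 * -284 = 101104
1) 101104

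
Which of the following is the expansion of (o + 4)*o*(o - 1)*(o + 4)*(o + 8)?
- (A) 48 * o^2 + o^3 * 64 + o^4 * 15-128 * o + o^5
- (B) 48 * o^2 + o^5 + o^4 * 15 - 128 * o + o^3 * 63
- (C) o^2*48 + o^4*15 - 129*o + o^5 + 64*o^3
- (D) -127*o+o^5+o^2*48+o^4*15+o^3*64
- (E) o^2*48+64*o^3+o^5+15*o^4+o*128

Expanding (o + 4)*o*(o - 1)*(o + 4)*(o + 8):
= 48 * o^2 + o^3 * 64 + o^4 * 15-128 * o + o^5
A) 48 * o^2 + o^3 * 64 + o^4 * 15-128 * o + o^5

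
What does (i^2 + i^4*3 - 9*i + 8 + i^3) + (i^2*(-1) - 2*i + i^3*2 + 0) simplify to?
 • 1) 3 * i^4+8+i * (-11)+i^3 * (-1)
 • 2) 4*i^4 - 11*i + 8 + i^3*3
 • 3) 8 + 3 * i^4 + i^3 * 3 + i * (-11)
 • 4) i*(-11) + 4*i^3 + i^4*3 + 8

Adding the polynomials and combining like terms:
(i^2 + i^4*3 - 9*i + 8 + i^3) + (i^2*(-1) - 2*i + i^3*2 + 0)
= 8 + 3 * i^4 + i^3 * 3 + i * (-11)
3) 8 + 3 * i^4 + i^3 * 3 + i * (-11)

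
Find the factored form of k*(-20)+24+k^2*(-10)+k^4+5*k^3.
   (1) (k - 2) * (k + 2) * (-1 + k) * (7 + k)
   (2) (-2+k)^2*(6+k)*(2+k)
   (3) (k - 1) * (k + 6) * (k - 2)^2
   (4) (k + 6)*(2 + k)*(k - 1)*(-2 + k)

We need to factor k*(-20)+24+k^2*(-10)+k^4+5*k^3.
The factored form is (k + 6)*(2 + k)*(k - 1)*(-2 + k).
4) (k + 6)*(2 + k)*(k - 1)*(-2 + k)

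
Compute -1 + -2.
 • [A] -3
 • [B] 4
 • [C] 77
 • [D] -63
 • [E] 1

-1 + -2 = -3
A) -3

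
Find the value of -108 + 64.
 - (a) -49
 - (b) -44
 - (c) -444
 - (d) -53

-108 + 64 = -44
b) -44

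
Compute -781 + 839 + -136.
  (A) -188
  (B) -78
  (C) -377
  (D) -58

First: -781 + 839 = 58
Then: 58 + -136 = -78
B) -78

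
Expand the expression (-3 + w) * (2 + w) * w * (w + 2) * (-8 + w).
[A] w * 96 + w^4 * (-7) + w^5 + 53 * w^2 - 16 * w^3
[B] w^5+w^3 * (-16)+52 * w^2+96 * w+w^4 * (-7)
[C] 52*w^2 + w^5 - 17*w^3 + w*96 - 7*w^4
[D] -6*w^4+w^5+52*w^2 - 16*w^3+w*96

Expanding (-3 + w) * (2 + w) * w * (w + 2) * (-8 + w):
= w^5+w^3 * (-16)+52 * w^2+96 * w+w^4 * (-7)
B) w^5+w^3 * (-16)+52 * w^2+96 * w+w^4 * (-7)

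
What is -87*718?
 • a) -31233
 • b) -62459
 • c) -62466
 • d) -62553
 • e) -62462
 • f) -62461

-87 * 718 = -62466
c) -62466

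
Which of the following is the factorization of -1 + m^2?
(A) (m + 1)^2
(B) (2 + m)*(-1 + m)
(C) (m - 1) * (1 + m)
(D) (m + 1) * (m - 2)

We need to factor -1 + m^2.
The factored form is (m - 1) * (1 + m).
C) (m - 1) * (1 + m)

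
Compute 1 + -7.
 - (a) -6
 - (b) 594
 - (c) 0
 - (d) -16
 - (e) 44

1 + -7 = -6
a) -6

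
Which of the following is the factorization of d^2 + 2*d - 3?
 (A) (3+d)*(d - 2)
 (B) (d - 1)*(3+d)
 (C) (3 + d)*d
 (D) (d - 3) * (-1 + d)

We need to factor d^2 + 2*d - 3.
The factored form is (d - 1)*(3+d).
B) (d - 1)*(3+d)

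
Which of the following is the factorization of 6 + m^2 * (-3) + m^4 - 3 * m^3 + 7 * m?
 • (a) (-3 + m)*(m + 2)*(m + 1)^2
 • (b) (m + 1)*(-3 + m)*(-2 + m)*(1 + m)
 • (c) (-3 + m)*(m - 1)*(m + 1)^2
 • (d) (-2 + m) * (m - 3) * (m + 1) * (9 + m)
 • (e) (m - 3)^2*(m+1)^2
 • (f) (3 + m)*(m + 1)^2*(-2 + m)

We need to factor 6 + m^2 * (-3) + m^4 - 3 * m^3 + 7 * m.
The factored form is (m + 1)*(-3 + m)*(-2 + m)*(1 + m).
b) (m + 1)*(-3 + m)*(-2 + m)*(1 + m)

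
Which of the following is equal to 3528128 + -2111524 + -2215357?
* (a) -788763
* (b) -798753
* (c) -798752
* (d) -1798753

First: 3528128 + -2111524 = 1416604
Then: 1416604 + -2215357 = -798753
b) -798753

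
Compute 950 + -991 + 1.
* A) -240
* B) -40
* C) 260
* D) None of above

First: 950 + -991 = -41
Then: -41 + 1 = -40
B) -40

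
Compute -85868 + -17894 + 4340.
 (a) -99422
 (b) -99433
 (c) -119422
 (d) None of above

First: -85868 + -17894 = -103762
Then: -103762 + 4340 = -99422
a) -99422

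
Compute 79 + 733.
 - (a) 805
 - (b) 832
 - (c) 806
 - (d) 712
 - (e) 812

79 + 733 = 812
e) 812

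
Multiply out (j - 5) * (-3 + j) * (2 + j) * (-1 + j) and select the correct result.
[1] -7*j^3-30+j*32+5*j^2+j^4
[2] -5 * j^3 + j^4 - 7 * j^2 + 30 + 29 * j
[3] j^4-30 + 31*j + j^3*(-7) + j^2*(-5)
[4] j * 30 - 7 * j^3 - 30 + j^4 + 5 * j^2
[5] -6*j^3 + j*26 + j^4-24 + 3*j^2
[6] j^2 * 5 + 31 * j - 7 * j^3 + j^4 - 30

Expanding (j - 5) * (-3 + j) * (2 + j) * (-1 + j):
= j^2 * 5 + 31 * j - 7 * j^3 + j^4 - 30
6) j^2 * 5 + 31 * j - 7 * j^3 + j^4 - 30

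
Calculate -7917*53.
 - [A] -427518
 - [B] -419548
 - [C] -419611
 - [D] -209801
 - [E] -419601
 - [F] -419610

-7917 * 53 = -419601
E) -419601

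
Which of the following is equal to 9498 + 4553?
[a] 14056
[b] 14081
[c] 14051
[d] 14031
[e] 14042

9498 + 4553 = 14051
c) 14051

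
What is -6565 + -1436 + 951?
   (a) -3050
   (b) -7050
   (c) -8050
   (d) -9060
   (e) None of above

First: -6565 + -1436 = -8001
Then: -8001 + 951 = -7050
b) -7050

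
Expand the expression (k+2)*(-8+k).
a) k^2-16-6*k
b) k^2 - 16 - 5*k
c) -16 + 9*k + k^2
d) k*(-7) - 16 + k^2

Expanding (k+2)*(-8+k):
= k^2-16-6*k
a) k^2-16-6*k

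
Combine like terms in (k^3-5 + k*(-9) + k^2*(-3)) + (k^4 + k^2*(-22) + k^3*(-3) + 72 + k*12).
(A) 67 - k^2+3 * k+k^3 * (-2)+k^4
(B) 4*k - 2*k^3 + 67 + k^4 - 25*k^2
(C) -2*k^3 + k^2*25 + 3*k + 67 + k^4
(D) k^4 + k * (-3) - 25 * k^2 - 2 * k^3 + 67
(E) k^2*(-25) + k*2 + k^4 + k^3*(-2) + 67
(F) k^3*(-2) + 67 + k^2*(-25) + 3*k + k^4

Adding the polynomials and combining like terms:
(k^3 - 5 + k*(-9) + k^2*(-3)) + (k^4 + k^2*(-22) + k^3*(-3) + 72 + k*12)
= k^3*(-2) + 67 + k^2*(-25) + 3*k + k^4
F) k^3*(-2) + 67 + k^2*(-25) + 3*k + k^4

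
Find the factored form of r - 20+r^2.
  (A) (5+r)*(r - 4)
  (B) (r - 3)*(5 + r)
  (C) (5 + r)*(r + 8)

We need to factor r - 20+r^2.
The factored form is (5+r)*(r - 4).
A) (5+r)*(r - 4)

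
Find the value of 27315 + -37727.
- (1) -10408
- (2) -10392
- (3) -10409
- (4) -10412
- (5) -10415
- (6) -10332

27315 + -37727 = -10412
4) -10412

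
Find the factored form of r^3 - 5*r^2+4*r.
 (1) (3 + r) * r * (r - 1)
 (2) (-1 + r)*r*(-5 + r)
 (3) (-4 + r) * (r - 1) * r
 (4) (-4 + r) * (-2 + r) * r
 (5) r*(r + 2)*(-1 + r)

We need to factor r^3 - 5*r^2+4*r.
The factored form is (-4 + r) * (r - 1) * r.
3) (-4 + r) * (r - 1) * r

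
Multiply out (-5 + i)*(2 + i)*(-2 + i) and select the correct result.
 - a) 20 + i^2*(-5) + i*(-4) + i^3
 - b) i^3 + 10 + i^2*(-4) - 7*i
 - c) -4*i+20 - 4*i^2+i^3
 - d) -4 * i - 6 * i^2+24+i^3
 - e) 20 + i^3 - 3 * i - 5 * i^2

Expanding (-5 + i)*(2 + i)*(-2 + i):
= 20 + i^2*(-5) + i*(-4) + i^3
a) 20 + i^2*(-5) + i*(-4) + i^3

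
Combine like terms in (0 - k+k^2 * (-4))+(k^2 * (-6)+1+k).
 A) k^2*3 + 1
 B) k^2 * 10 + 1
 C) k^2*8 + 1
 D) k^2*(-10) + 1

Adding the polynomials and combining like terms:
(0 - k + k^2*(-4)) + (k^2*(-6) + 1 + k)
= k^2*(-10) + 1
D) k^2*(-10) + 1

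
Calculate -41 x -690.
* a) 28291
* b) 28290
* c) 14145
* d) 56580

-41 * -690 = 28290
b) 28290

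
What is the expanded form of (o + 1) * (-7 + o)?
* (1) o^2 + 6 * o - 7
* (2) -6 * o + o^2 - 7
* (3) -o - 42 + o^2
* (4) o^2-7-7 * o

Expanding (o + 1) * (-7 + o):
= -6 * o + o^2 - 7
2) -6 * o + o^2 - 7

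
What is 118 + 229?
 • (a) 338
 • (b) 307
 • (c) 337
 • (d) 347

118 + 229 = 347
d) 347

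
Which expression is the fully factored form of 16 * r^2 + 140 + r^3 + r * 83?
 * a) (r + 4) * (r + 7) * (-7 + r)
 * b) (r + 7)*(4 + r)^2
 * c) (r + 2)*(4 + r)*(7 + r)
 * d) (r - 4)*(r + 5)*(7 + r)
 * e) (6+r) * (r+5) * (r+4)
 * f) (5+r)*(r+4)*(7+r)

We need to factor 16 * r^2 + 140 + r^3 + r * 83.
The factored form is (5+r)*(r+4)*(7+r).
f) (5+r)*(r+4)*(7+r)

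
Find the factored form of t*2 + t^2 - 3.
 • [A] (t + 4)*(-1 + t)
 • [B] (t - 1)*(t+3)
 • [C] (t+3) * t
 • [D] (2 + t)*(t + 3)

We need to factor t*2 + t^2 - 3.
The factored form is (t - 1)*(t+3).
B) (t - 1)*(t+3)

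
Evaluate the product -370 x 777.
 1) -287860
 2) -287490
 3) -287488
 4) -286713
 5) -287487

-370 * 777 = -287490
2) -287490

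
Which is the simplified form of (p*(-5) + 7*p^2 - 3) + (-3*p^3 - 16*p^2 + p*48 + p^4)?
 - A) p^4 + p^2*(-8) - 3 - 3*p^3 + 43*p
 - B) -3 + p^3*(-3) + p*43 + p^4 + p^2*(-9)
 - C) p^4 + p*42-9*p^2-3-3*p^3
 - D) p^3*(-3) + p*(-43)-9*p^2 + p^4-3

Adding the polynomials and combining like terms:
(p*(-5) + 7*p^2 - 3) + (-3*p^3 - 16*p^2 + p*48 + p^4)
= -3 + p^3*(-3) + p*43 + p^4 + p^2*(-9)
B) -3 + p^3*(-3) + p*43 + p^4 + p^2*(-9)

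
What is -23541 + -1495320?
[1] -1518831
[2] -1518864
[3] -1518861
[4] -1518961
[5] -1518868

-23541 + -1495320 = -1518861
3) -1518861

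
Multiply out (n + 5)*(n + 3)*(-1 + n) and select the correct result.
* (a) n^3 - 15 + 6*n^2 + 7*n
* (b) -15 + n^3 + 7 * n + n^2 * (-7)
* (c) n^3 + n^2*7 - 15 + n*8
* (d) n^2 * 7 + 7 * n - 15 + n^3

Expanding (n + 5)*(n + 3)*(-1 + n):
= n^2 * 7 + 7 * n - 15 + n^3
d) n^2 * 7 + 7 * n - 15 + n^3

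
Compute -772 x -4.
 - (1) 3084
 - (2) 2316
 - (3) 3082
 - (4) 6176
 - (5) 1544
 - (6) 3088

-772 * -4 = 3088
6) 3088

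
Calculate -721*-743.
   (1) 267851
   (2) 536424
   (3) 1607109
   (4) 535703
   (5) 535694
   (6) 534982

-721 * -743 = 535703
4) 535703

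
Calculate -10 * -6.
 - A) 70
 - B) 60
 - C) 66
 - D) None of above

-10 * -6 = 60
B) 60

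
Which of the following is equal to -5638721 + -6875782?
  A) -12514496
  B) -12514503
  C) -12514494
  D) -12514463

-5638721 + -6875782 = -12514503
B) -12514503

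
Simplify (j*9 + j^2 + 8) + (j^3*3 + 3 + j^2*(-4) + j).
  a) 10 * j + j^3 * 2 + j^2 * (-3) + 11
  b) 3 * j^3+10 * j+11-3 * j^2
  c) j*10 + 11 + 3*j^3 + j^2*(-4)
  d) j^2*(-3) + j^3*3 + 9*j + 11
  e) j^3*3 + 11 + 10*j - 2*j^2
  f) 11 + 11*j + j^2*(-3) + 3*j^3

Adding the polynomials and combining like terms:
(j*9 + j^2 + 8) + (j^3*3 + 3 + j^2*(-4) + j)
= 3 * j^3+10 * j+11-3 * j^2
b) 3 * j^3+10 * j+11-3 * j^2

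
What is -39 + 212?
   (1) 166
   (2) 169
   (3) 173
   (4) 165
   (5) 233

-39 + 212 = 173
3) 173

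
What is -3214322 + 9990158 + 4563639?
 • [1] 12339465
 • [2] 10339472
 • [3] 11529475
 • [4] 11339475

First: -3214322 + 9990158 = 6775836
Then: 6775836 + 4563639 = 11339475
4) 11339475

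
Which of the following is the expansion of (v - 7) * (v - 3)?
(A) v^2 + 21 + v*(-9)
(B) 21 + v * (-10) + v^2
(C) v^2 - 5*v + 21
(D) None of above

Expanding (v - 7) * (v - 3):
= 21 + v * (-10) + v^2
B) 21 + v * (-10) + v^2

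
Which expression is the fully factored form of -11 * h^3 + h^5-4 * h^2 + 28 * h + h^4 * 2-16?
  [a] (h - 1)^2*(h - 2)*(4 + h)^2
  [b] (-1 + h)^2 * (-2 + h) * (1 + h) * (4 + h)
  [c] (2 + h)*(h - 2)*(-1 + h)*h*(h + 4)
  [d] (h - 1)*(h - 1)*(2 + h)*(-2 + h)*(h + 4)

We need to factor -11 * h^3 + h^5-4 * h^2 + 28 * h + h^4 * 2-16.
The factored form is (h - 1)*(h - 1)*(2 + h)*(-2 + h)*(h + 4).
d) (h - 1)*(h - 1)*(2 + h)*(-2 + h)*(h + 4)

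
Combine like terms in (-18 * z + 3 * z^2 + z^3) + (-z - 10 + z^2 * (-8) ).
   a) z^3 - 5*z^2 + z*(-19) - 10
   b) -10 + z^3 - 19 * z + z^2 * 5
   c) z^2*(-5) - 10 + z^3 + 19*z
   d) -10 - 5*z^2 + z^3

Adding the polynomials and combining like terms:
(-18*z + 3*z^2 + z^3) + (-z - 10 + z^2*(-8))
= z^3 - 5*z^2 + z*(-19) - 10
a) z^3 - 5*z^2 + z*(-19) - 10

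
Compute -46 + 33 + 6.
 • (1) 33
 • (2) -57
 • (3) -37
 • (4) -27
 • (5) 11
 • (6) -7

First: -46 + 33 = -13
Then: -13 + 6 = -7
6) -7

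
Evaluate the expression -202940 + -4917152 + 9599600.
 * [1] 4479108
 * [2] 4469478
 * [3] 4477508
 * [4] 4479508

First: -202940 + -4917152 = -5120092
Then: -5120092 + 9599600 = 4479508
4) 4479508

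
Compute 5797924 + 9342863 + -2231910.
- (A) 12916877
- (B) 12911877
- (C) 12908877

First: 5797924 + 9342863 = 15140787
Then: 15140787 + -2231910 = 12908877
C) 12908877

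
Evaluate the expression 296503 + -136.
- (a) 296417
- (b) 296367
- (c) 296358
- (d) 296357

296503 + -136 = 296367
b) 296367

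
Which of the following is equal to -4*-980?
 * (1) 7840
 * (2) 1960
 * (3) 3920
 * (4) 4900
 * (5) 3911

-4 * -980 = 3920
3) 3920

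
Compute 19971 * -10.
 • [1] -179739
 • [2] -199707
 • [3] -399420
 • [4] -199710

19971 * -10 = -199710
4) -199710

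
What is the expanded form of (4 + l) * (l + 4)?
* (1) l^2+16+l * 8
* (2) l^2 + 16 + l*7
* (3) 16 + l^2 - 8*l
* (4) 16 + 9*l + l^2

Expanding (4 + l) * (l + 4):
= l^2+16+l * 8
1) l^2+16+l * 8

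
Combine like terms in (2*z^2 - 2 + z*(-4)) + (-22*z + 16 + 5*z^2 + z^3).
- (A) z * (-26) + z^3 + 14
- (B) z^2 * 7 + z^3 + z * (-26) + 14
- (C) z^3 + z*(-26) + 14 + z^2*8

Adding the polynomials and combining like terms:
(2*z^2 - 2 + z*(-4)) + (-22*z + 16 + 5*z^2 + z^3)
= z^2 * 7 + z^3 + z * (-26) + 14
B) z^2 * 7 + z^3 + z * (-26) + 14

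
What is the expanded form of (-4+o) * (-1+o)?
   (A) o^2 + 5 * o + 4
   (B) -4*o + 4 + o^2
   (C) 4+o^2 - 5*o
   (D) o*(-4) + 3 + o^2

Expanding (-4+o) * (-1+o):
= 4+o^2 - 5*o
C) 4+o^2 - 5*o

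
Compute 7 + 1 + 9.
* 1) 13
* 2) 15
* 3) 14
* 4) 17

First: 7 + 1 = 8
Then: 8 + 9 = 17
4) 17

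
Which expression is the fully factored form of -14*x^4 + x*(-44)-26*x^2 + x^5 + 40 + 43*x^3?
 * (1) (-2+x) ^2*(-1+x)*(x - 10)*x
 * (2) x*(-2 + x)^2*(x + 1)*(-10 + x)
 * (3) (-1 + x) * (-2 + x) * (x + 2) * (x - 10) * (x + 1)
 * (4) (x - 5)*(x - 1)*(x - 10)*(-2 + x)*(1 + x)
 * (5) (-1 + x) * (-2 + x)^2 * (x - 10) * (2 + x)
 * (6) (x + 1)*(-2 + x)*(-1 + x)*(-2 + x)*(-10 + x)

We need to factor -14*x^4 + x*(-44)-26*x^2 + x^5 + 40 + 43*x^3.
The factored form is (x + 1)*(-2 + x)*(-1 + x)*(-2 + x)*(-10 + x).
6) (x + 1)*(-2 + x)*(-1 + x)*(-2 + x)*(-10 + x)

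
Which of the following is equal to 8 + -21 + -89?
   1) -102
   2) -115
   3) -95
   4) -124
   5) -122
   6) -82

First: 8 + -21 = -13
Then: -13 + -89 = -102
1) -102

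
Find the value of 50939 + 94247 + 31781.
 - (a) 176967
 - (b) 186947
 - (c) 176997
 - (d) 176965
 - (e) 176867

First: 50939 + 94247 = 145186
Then: 145186 + 31781 = 176967
a) 176967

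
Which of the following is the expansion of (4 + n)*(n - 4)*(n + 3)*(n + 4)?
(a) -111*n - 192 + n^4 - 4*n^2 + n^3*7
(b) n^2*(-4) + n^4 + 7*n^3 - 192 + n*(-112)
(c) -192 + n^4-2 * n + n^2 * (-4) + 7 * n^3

Expanding (4 + n)*(n - 4)*(n + 3)*(n + 4):
= n^2*(-4) + n^4 + 7*n^3 - 192 + n*(-112)
b) n^2*(-4) + n^4 + 7*n^3 - 192 + n*(-112)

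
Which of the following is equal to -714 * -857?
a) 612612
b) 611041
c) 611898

-714 * -857 = 611898
c) 611898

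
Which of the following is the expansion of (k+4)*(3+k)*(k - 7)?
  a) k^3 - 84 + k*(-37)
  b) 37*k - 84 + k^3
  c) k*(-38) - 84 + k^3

Expanding (k+4)*(3+k)*(k - 7):
= k^3 - 84 + k*(-37)
a) k^3 - 84 + k*(-37)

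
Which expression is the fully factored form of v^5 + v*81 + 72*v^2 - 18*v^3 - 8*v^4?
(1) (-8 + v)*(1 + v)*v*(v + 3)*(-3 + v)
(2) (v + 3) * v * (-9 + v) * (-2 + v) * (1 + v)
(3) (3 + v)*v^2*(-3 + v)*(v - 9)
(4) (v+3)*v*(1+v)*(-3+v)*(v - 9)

We need to factor v^5 + v*81 + 72*v^2 - 18*v^3 - 8*v^4.
The factored form is (v+3)*v*(1+v)*(-3+v)*(v - 9).
4) (v+3)*v*(1+v)*(-3+v)*(v - 9)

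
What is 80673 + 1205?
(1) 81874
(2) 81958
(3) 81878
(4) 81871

80673 + 1205 = 81878
3) 81878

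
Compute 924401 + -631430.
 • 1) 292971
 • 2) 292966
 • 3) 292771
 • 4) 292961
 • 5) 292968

924401 + -631430 = 292971
1) 292971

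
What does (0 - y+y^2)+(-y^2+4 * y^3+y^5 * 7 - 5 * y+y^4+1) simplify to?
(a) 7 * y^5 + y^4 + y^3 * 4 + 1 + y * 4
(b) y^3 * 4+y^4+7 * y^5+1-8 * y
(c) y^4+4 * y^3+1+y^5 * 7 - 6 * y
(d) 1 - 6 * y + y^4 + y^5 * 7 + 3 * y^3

Adding the polynomials and combining like terms:
(0 - y + y^2) + (-y^2 + 4*y^3 + y^5*7 - 5*y + y^4 + 1)
= y^4+4 * y^3+1+y^5 * 7 - 6 * y
c) y^4+4 * y^3+1+y^5 * 7 - 6 * y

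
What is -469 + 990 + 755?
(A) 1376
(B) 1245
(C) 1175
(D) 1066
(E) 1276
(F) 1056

First: -469 + 990 = 521
Then: 521 + 755 = 1276
E) 1276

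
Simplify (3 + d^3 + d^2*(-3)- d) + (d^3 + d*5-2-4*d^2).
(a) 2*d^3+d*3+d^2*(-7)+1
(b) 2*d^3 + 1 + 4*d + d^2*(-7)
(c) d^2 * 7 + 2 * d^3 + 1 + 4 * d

Adding the polynomials and combining like terms:
(3 + d^3 + d^2*(-3) - d) + (d^3 + d*5 - 2 - 4*d^2)
= 2*d^3 + 1 + 4*d + d^2*(-7)
b) 2*d^3 + 1 + 4*d + d^2*(-7)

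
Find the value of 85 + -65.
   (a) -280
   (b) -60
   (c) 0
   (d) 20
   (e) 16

85 + -65 = 20
d) 20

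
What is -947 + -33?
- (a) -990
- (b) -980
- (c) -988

-947 + -33 = -980
b) -980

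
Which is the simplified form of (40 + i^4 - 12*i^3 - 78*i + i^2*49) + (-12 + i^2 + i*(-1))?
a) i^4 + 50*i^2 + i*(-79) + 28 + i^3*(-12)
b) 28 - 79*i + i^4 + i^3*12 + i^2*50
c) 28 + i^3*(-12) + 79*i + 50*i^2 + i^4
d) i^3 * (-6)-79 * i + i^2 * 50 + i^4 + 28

Adding the polynomials and combining like terms:
(40 + i^4 - 12*i^3 - 78*i + i^2*49) + (-12 + i^2 + i*(-1))
= i^4 + 50*i^2 + i*(-79) + 28 + i^3*(-12)
a) i^4 + 50*i^2 + i*(-79) + 28 + i^3*(-12)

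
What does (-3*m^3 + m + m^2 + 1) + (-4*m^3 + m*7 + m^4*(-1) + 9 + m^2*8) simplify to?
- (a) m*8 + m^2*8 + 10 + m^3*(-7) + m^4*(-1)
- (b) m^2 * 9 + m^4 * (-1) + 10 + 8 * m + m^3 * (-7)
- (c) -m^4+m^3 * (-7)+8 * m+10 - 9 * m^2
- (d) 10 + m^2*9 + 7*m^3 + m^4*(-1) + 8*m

Adding the polynomials and combining like terms:
(-3*m^3 + m + m^2 + 1) + (-4*m^3 + m*7 + m^4*(-1) + 9 + m^2*8)
= m^2 * 9 + m^4 * (-1) + 10 + 8 * m + m^3 * (-7)
b) m^2 * 9 + m^4 * (-1) + 10 + 8 * m + m^3 * (-7)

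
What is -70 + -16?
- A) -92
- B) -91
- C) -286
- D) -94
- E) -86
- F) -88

-70 + -16 = -86
E) -86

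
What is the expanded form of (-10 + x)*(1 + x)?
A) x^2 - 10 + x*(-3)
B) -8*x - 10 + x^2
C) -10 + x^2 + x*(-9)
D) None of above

Expanding (-10 + x)*(1 + x):
= -10 + x^2 + x*(-9)
C) -10 + x^2 + x*(-9)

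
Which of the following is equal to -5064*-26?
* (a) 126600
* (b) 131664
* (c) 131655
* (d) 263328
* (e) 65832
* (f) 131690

-5064 * -26 = 131664
b) 131664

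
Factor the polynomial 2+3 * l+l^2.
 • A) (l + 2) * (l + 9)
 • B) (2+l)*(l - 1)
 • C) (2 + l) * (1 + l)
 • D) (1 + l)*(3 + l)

We need to factor 2+3 * l+l^2.
The factored form is (2 + l) * (1 + l).
C) (2 + l) * (1 + l)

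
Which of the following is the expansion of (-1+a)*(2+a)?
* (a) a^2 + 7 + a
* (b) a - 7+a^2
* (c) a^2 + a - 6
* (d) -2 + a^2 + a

Expanding (-1+a)*(2+a):
= -2 + a^2 + a
d) -2 + a^2 + a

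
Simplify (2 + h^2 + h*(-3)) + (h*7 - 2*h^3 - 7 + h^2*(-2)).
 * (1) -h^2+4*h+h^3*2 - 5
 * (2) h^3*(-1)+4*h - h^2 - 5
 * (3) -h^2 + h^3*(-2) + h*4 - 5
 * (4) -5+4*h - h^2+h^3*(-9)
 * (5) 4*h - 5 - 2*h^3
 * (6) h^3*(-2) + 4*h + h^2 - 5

Adding the polynomials and combining like terms:
(2 + h^2 + h*(-3)) + (h*7 - 2*h^3 - 7 + h^2*(-2))
= -h^2 + h^3*(-2) + h*4 - 5
3) -h^2 + h^3*(-2) + h*4 - 5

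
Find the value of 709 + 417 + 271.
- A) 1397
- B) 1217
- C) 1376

First: 709 + 417 = 1126
Then: 1126 + 271 = 1397
A) 1397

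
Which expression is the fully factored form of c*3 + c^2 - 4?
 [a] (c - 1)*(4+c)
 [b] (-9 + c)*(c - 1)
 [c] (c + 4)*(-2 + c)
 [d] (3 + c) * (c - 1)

We need to factor c*3 + c^2 - 4.
The factored form is (c - 1)*(4+c).
a) (c - 1)*(4+c)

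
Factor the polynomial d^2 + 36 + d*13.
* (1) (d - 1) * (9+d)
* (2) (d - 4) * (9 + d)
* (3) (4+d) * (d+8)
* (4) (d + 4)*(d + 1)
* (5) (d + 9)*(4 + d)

We need to factor d^2 + 36 + d*13.
The factored form is (d + 9)*(4 + d).
5) (d + 9)*(4 + d)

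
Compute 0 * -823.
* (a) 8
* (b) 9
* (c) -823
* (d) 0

0 * -823 = 0
d) 0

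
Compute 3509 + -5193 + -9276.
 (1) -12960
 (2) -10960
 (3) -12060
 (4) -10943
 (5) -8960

First: 3509 + -5193 = -1684
Then: -1684 + -9276 = -10960
2) -10960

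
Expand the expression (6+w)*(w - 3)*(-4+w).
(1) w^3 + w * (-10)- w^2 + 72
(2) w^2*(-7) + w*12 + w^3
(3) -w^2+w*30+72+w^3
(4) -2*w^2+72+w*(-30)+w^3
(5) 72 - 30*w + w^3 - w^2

Expanding (6+w)*(w - 3)*(-4+w):
= 72 - 30*w + w^3 - w^2
5) 72 - 30*w + w^3 - w^2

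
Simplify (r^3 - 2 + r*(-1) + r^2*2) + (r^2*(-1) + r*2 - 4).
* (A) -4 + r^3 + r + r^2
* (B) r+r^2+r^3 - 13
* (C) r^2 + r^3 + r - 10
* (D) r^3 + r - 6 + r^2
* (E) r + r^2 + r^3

Adding the polynomials and combining like terms:
(r^3 - 2 + r*(-1) + r^2*2) + (r^2*(-1) + r*2 - 4)
= r^3 + r - 6 + r^2
D) r^3 + r - 6 + r^2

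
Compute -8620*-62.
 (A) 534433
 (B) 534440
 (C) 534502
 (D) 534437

-8620 * -62 = 534440
B) 534440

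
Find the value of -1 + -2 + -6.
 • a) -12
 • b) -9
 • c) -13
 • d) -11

First: -1 + -2 = -3
Then: -3 + -6 = -9
b) -9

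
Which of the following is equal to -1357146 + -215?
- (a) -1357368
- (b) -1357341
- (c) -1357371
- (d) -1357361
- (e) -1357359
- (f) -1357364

-1357146 + -215 = -1357361
d) -1357361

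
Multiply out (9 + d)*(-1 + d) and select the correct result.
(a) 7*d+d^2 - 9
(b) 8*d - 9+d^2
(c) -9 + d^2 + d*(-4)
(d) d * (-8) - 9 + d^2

Expanding (9 + d)*(-1 + d):
= 8*d - 9+d^2
b) 8*d - 9+d^2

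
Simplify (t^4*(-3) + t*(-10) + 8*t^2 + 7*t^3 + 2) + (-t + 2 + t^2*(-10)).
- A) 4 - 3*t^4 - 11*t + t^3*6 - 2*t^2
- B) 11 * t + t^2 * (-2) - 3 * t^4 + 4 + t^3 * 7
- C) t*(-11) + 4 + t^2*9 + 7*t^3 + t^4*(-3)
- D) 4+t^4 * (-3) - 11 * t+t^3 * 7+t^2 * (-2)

Adding the polynomials and combining like terms:
(t^4*(-3) + t*(-10) + 8*t^2 + 7*t^3 + 2) + (-t + 2 + t^2*(-10))
= 4+t^4 * (-3) - 11 * t+t^3 * 7+t^2 * (-2)
D) 4+t^4 * (-3) - 11 * t+t^3 * 7+t^2 * (-2)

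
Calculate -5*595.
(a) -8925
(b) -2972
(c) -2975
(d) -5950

-5 * 595 = -2975
c) -2975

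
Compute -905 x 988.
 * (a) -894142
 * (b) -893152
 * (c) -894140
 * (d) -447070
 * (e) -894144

-905 * 988 = -894140
c) -894140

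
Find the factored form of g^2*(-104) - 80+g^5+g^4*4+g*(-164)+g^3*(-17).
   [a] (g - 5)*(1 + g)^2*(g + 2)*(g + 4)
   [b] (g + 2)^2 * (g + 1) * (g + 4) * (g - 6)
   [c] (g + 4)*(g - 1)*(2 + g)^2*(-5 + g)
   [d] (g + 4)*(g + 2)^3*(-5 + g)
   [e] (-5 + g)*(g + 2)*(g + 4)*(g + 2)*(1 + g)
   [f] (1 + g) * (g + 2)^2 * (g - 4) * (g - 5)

We need to factor g^2*(-104) - 80+g^5+g^4*4+g*(-164)+g^3*(-17).
The factored form is (-5 + g)*(g + 2)*(g + 4)*(g + 2)*(1 + g).
e) (-5 + g)*(g + 2)*(g + 4)*(g + 2)*(1 + g)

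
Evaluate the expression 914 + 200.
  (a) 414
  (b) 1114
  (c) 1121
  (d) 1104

914 + 200 = 1114
b) 1114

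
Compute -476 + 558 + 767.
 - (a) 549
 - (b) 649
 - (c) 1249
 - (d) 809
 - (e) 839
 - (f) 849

First: -476 + 558 = 82
Then: 82 + 767 = 849
f) 849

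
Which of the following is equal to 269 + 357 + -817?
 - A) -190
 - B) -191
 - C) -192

First: 269 + 357 = 626
Then: 626 + -817 = -191
B) -191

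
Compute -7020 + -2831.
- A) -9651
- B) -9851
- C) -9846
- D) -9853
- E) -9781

-7020 + -2831 = -9851
B) -9851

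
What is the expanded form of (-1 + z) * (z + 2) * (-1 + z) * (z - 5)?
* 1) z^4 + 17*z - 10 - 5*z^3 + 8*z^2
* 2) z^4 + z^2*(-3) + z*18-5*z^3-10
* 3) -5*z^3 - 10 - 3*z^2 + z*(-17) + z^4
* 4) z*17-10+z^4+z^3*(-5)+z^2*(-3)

Expanding (-1 + z) * (z + 2) * (-1 + z) * (z - 5):
= z*17-10+z^4+z^3*(-5)+z^2*(-3)
4) z*17-10+z^4+z^3*(-5)+z^2*(-3)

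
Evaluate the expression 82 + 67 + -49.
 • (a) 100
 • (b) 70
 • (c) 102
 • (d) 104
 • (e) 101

First: 82 + 67 = 149
Then: 149 + -49 = 100
a) 100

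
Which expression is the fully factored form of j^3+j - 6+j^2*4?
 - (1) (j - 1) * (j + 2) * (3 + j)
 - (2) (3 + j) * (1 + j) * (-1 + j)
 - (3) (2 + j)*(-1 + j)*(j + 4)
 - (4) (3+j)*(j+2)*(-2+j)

We need to factor j^3+j - 6+j^2*4.
The factored form is (j - 1) * (j + 2) * (3 + j).
1) (j - 1) * (j + 2) * (3 + j)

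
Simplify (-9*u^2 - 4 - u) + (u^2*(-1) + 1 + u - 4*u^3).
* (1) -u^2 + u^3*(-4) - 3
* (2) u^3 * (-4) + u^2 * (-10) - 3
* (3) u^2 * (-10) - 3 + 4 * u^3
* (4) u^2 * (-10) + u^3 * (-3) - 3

Adding the polynomials and combining like terms:
(-9*u^2 - 4 - u) + (u^2*(-1) + 1 + u - 4*u^3)
= u^3 * (-4) + u^2 * (-10) - 3
2) u^3 * (-4) + u^2 * (-10) - 3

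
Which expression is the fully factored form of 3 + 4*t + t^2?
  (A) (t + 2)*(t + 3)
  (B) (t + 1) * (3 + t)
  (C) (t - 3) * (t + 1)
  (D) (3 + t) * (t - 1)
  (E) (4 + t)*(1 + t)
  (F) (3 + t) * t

We need to factor 3 + 4*t + t^2.
The factored form is (t + 1) * (3 + t).
B) (t + 1) * (3 + t)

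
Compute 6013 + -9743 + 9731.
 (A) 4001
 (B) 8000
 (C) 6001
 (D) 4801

First: 6013 + -9743 = -3730
Then: -3730 + 9731 = 6001
C) 6001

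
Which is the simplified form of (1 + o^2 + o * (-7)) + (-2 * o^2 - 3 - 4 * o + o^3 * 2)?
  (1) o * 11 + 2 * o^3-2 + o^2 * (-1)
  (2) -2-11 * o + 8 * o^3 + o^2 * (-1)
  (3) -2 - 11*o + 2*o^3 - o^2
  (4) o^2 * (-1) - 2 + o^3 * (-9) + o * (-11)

Adding the polynomials and combining like terms:
(1 + o^2 + o*(-7)) + (-2*o^2 - 3 - 4*o + o^3*2)
= -2 - 11*o + 2*o^3 - o^2
3) -2 - 11*o + 2*o^3 - o^2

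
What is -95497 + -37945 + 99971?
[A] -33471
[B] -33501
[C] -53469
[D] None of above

First: -95497 + -37945 = -133442
Then: -133442 + 99971 = -33471
A) -33471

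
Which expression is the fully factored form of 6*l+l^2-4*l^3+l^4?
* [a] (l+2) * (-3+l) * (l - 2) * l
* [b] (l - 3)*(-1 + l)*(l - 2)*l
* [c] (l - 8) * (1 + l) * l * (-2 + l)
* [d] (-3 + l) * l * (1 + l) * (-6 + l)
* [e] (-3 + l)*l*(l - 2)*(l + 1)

We need to factor 6*l+l^2-4*l^3+l^4.
The factored form is (-3 + l)*l*(l - 2)*(l + 1).
e) (-3 + l)*l*(l - 2)*(l + 1)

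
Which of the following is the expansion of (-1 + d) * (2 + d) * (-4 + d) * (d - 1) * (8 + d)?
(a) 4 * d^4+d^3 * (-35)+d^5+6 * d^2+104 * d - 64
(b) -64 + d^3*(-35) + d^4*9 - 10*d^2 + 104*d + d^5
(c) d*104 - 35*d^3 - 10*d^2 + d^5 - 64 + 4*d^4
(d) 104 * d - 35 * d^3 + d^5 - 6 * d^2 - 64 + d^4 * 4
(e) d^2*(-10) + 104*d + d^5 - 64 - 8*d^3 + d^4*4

Expanding (-1 + d) * (2 + d) * (-4 + d) * (d - 1) * (8 + d):
= d*104 - 35*d^3 - 10*d^2 + d^5 - 64 + 4*d^4
c) d*104 - 35*d^3 - 10*d^2 + d^5 - 64 + 4*d^4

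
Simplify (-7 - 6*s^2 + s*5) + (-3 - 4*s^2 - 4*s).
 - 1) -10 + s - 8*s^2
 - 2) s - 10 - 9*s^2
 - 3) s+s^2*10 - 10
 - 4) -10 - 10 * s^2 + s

Adding the polynomials and combining like terms:
(-7 - 6*s^2 + s*5) + (-3 - 4*s^2 - 4*s)
= -10 - 10 * s^2 + s
4) -10 - 10 * s^2 + s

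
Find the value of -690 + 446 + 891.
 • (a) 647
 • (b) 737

First: -690 + 446 = -244
Then: -244 + 891 = 647
a) 647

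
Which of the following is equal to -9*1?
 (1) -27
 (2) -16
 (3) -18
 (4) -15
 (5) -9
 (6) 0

-9 * 1 = -9
5) -9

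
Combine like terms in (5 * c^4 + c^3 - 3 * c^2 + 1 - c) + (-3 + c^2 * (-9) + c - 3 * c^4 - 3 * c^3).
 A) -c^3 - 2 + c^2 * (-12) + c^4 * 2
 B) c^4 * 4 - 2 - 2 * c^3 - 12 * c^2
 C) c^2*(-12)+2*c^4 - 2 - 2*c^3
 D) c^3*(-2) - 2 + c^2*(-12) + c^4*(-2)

Adding the polynomials and combining like terms:
(5*c^4 + c^3 - 3*c^2 + 1 - c) + (-3 + c^2*(-9) + c - 3*c^4 - 3*c^3)
= c^2*(-12)+2*c^4 - 2 - 2*c^3
C) c^2*(-12)+2*c^4 - 2 - 2*c^3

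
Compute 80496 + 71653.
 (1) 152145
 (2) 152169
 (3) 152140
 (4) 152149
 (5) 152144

80496 + 71653 = 152149
4) 152149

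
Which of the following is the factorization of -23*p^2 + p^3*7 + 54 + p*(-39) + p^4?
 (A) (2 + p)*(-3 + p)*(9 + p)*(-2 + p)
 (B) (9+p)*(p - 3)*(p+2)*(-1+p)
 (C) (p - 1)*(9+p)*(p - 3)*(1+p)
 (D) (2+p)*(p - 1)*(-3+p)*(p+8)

We need to factor -23*p^2 + p^3*7 + 54 + p*(-39) + p^4.
The factored form is (9+p)*(p - 3)*(p+2)*(-1+p).
B) (9+p)*(p - 3)*(p+2)*(-1+p)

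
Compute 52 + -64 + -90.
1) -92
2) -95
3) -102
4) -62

First: 52 + -64 = -12
Then: -12 + -90 = -102
3) -102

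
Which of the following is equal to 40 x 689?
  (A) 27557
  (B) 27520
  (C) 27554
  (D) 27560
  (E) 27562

40 * 689 = 27560
D) 27560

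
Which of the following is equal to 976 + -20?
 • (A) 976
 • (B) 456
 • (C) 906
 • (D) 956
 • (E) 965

976 + -20 = 956
D) 956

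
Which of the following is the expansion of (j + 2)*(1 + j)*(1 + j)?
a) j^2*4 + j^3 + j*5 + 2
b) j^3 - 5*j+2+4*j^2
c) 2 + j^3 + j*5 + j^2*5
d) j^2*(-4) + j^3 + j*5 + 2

Expanding (j + 2)*(1 + j)*(1 + j):
= j^2*4 + j^3 + j*5 + 2
a) j^2*4 + j^3 + j*5 + 2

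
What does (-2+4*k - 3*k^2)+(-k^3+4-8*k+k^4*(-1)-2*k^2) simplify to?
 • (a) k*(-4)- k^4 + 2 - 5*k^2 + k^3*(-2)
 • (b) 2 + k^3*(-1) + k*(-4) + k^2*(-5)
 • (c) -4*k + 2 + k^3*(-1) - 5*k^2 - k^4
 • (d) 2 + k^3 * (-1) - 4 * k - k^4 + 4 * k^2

Adding the polynomials and combining like terms:
(-2 + 4*k - 3*k^2) + (-k^3 + 4 - 8*k + k^4*(-1) - 2*k^2)
= -4*k + 2 + k^3*(-1) - 5*k^2 - k^4
c) -4*k + 2 + k^3*(-1) - 5*k^2 - k^4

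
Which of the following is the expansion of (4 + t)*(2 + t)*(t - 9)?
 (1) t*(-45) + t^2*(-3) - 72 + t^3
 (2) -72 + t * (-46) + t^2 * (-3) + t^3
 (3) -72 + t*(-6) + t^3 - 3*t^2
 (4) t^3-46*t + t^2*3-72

Expanding (4 + t)*(2 + t)*(t - 9):
= -72 + t * (-46) + t^2 * (-3) + t^3
2) -72 + t * (-46) + t^2 * (-3) + t^3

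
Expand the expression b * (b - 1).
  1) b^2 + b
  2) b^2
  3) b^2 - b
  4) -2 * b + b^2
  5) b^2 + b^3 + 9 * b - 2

Expanding b * (b - 1):
= b^2 - b
3) b^2 - b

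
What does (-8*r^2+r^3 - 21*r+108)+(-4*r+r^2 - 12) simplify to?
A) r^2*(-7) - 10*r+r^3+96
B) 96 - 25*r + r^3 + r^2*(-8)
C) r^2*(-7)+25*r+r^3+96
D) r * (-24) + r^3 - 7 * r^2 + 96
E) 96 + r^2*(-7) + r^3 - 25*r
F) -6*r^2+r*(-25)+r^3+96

Adding the polynomials and combining like terms:
(-8*r^2 + r^3 - 21*r + 108) + (-4*r + r^2 - 12)
= 96 + r^2*(-7) + r^3 - 25*r
E) 96 + r^2*(-7) + r^3 - 25*r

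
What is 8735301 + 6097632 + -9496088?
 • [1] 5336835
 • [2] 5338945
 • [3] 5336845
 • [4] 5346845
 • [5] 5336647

First: 8735301 + 6097632 = 14832933
Then: 14832933 + -9496088 = 5336845
3) 5336845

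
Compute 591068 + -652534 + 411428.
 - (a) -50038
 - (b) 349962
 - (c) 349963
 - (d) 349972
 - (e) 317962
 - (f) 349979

First: 591068 + -652534 = -61466
Then: -61466 + 411428 = 349962
b) 349962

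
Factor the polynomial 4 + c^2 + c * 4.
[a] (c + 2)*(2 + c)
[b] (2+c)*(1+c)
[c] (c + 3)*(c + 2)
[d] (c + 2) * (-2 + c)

We need to factor 4 + c^2 + c * 4.
The factored form is (c + 2)*(2 + c).
a) (c + 2)*(2 + c)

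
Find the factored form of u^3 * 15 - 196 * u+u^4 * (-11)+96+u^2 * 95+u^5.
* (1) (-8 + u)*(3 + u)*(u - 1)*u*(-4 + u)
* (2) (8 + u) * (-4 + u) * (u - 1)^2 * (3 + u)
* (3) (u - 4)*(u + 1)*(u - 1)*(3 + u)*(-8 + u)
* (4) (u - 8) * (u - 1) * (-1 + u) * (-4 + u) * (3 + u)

We need to factor u^3 * 15 - 196 * u+u^4 * (-11)+96+u^2 * 95+u^5.
The factored form is (u - 8) * (u - 1) * (-1 + u) * (-4 + u) * (3 + u).
4) (u - 8) * (u - 1) * (-1 + u) * (-4 + u) * (3 + u)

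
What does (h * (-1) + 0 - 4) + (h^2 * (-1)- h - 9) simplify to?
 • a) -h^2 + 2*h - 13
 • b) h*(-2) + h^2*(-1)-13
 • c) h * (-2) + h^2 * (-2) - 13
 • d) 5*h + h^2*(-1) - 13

Adding the polynomials and combining like terms:
(h*(-1) + 0 - 4) + (h^2*(-1) - h - 9)
= h*(-2) + h^2*(-1)-13
b) h*(-2) + h^2*(-1)-13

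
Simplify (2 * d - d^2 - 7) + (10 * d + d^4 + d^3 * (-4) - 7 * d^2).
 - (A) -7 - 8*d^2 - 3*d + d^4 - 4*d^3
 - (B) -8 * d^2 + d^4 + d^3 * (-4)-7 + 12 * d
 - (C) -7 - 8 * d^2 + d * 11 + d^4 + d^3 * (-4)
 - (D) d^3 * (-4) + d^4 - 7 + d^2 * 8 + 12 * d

Adding the polynomials and combining like terms:
(2*d - d^2 - 7) + (10*d + d^4 + d^3*(-4) - 7*d^2)
= -8 * d^2 + d^4 + d^3 * (-4)-7 + 12 * d
B) -8 * d^2 + d^4 + d^3 * (-4)-7 + 12 * d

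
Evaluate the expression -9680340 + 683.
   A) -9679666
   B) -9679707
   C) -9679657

-9680340 + 683 = -9679657
C) -9679657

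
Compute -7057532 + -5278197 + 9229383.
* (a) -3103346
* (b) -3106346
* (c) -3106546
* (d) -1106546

First: -7057532 + -5278197 = -12335729
Then: -12335729 + 9229383 = -3106346
b) -3106346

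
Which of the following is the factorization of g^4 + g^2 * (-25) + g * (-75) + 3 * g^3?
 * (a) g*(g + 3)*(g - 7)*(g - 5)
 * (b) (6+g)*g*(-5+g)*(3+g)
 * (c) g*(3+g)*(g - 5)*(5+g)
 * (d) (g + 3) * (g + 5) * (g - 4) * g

We need to factor g^4 + g^2 * (-25) + g * (-75) + 3 * g^3.
The factored form is g*(3+g)*(g - 5)*(5+g).
c) g*(3+g)*(g - 5)*(5+g)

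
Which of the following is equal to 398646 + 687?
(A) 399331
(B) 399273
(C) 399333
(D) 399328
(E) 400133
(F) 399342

398646 + 687 = 399333
C) 399333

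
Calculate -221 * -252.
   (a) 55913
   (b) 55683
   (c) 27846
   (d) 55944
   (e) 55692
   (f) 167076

-221 * -252 = 55692
e) 55692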